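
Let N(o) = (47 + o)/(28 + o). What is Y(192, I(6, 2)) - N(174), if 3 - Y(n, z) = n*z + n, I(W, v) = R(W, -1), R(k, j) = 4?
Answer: -193535/202 ≈ -958.09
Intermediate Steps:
I(W, v) = 4
Y(n, z) = 3 - n - n*z (Y(n, z) = 3 - (n*z + n) = 3 - (n + n*z) = 3 + (-n - n*z) = 3 - n - n*z)
N(o) = (47 + o)/(28 + o)
Y(192, I(6, 2)) - N(174) = (3 - 1*192 - 1*192*4) - (47 + 174)/(28 + 174) = (3 - 192 - 768) - 221/202 = -957 - 221/202 = -193535/202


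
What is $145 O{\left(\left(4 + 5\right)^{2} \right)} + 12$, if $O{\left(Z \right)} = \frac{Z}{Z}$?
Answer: $157$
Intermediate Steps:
$O{\left(Z \right)} = 1$
$145 O{\left(\left(4 + 5\right)^{2} \right)} + 12 = 145 \cdot 1 + 12 = 145 + 12 = 157$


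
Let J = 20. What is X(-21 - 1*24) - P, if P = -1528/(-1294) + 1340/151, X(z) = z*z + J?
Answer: 198808021/97697 ≈ 2034.9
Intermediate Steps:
X(z) = 20 + z**2 (X(z) = z*z + 20 = z**2 + 20 = 20 + z**2)
P = 982344/97697 (P = -1528*(-1/1294) + 1340*(1/151) = 764/647 + 1340/151 = 982344/97697 ≈ 10.055)
X(-21 - 1*24) - P = (20 + (-21 - 1*24)**2) - 1*982344/97697 = (20 + (-21 - 24)**2) - 982344/97697 = (20 + (-45)**2) - 982344/97697 = (20 + 2025) - 982344/97697 = 2045 - 982344/97697 = 198808021/97697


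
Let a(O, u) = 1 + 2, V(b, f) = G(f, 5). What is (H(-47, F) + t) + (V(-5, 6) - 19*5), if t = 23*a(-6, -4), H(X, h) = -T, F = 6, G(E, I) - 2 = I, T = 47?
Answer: -66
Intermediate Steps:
G(E, I) = 2 + I
V(b, f) = 7 (V(b, f) = 2 + 5 = 7)
a(O, u) = 3
H(X, h) = -47 (H(X, h) = -1*47 = -47)
t = 69 (t = 23*3 = 69)
(H(-47, F) + t) + (V(-5, 6) - 19*5) = (-47 + 69) + (7 - 19*5) = 22 + (7 - 95) = 22 - 88 = -66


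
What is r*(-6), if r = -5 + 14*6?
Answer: -474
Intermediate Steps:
r = 79 (r = -5 + 84 = 79)
r*(-6) = 79*(-6) = -474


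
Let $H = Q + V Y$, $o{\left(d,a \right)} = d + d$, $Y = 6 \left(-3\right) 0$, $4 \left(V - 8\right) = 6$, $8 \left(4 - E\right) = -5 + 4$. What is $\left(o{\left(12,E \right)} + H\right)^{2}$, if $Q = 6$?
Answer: $900$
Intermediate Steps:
$E = \frac{33}{8}$ ($E = 4 - \frac{-5 + 4}{8} = 4 - - \frac{1}{8} = 4 + \frac{1}{8} = \frac{33}{8} \approx 4.125$)
$V = \frac{19}{2}$ ($V = 8 + \frac{1}{4} \cdot 6 = 8 + \frac{3}{2} = \frac{19}{2} \approx 9.5$)
$Y = 0$ ($Y = \left(-18\right) 0 = 0$)
$o{\left(d,a \right)} = 2 d$
$H = 6$ ($H = 6 + \frac{19}{2} \cdot 0 = 6 + 0 = 6$)
$\left(o{\left(12,E \right)} + H\right)^{2} = \left(2 \cdot 12 + 6\right)^{2} = \left(24 + 6\right)^{2} = 30^{2} = 900$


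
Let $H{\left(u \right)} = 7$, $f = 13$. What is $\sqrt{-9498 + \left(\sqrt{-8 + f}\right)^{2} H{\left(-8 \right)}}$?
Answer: $i \sqrt{9463} \approx 97.278 i$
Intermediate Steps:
$\sqrt{-9498 + \left(\sqrt{-8 + f}\right)^{2} H{\left(-8 \right)}} = \sqrt{-9498 + \left(\sqrt{-8 + 13}\right)^{2} \cdot 7} = \sqrt{-9498 + \left(\sqrt{5}\right)^{2} \cdot 7} = \sqrt{-9498 + 5 \cdot 7} = \sqrt{-9498 + 35} = \sqrt{-9463} = i \sqrt{9463}$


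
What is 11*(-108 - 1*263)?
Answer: -4081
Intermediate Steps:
11*(-108 - 1*263) = 11*(-108 - 263) = 11*(-371) = -4081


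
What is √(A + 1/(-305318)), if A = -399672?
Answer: I*√37257056591296646/305318 ≈ 632.2*I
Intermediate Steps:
√(A + 1/(-305318)) = √(-399672 + 1/(-305318)) = √(-399672 - 1/305318) = √(-122027055697/305318) = I*√37257056591296646/305318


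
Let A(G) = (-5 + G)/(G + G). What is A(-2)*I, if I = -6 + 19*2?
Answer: 56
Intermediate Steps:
I = 32 (I = -6 + 38 = 32)
A(G) = (-5 + G)/(2*G) (A(G) = (-5 + G)/((2*G)) = (-5 + G)*(1/(2*G)) = (-5 + G)/(2*G))
A(-2)*I = ((½)*(-5 - 2)/(-2))*32 = ((½)*(-½)*(-7))*32 = (7/4)*32 = 56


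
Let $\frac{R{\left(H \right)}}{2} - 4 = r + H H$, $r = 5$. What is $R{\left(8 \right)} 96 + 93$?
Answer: $14109$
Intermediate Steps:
$R{\left(H \right)} = 18 + 2 H^{2}$ ($R{\left(H \right)} = 8 + 2 \left(5 + H H\right) = 8 + 2 \left(5 + H^{2}\right) = 8 + \left(10 + 2 H^{2}\right) = 18 + 2 H^{2}$)
$R{\left(8 \right)} 96 + 93 = \left(18 + 2 \cdot 8^{2}\right) 96 + 93 = \left(18 + 2 \cdot 64\right) 96 + 93 = \left(18 + 128\right) 96 + 93 = 146 \cdot 96 + 93 = 14016 + 93 = 14109$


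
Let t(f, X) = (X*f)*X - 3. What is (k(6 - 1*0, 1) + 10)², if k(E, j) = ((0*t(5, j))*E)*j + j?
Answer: 121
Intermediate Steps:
t(f, X) = -3 + f*X² (t(f, X) = f*X² - 3 = -3 + f*X²)
k(E, j) = j (k(E, j) = ((0*(-3 + 5*j²))*E)*j + j = (0*E)*j + j = 0*j + j = 0 + j = j)
(k(6 - 1*0, 1) + 10)² = (1 + 10)² = 11² = 121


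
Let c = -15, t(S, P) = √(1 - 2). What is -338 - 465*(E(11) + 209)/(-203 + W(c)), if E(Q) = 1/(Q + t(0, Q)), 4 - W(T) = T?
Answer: 4274261/22448 - 465*I/22448 ≈ 190.41 - 0.020715*I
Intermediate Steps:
t(S, P) = I (t(S, P) = √(-1) = I)
W(T) = 4 - T
E(Q) = 1/(I + Q) (E(Q) = 1/(Q + I) = 1/(I + Q))
-338 - 465*(E(11) + 209)/(-203 + W(c)) = -338 - 465*(1/(I + 11) + 209)/(-203 + (4 - 1*(-15))) = -338 - 465*(1/(11 + I) + 209)/(-203 + (4 + 15)) = -338 - 465*((11 - I)/122 + 209)/(-203 + 19) = -338 - 465*(209 + (11 - I)/122)/(-184) = -338 - 465*(209 + (11 - I)/122)*(-1)/184 = -338 - 465*(-209/184 - (11 - I)/22448) = -338 + (97185/184 + 465*(11 - I)/22448) = 34993/184 + 465*(11 - I)/22448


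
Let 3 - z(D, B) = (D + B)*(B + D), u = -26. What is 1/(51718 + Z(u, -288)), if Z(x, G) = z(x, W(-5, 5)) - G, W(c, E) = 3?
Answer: 1/51480 ≈ 1.9425e-5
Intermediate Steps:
z(D, B) = 3 - (B + D)**2 (z(D, B) = 3 - (D + B)*(B + D) = 3 - (B + D)*(B + D) = 3 - (B + D)**2)
Z(x, G) = 3 - G - (3 + x)**2 (Z(x, G) = (3 - (3 + x)**2) - G = 3 - G - (3 + x)**2)
1/(51718 + Z(u, -288)) = 1/(51718 + (3 - 1*(-288) - (3 - 26)**2)) = 1/(51718 + (3 + 288 - 1*(-23)**2)) = 1/(51718 + (3 + 288 - 1*529)) = 1/(51718 + (3 + 288 - 529)) = 1/(51718 - 238) = 1/51480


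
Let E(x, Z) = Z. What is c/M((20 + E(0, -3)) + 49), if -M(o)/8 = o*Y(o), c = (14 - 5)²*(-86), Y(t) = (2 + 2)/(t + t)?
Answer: 3483/8 ≈ 435.38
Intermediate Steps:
Y(t) = 2/t (Y(t) = 4/((2*t)) = 4*(1/(2*t)) = 2/t)
c = -6966 (c = 9²*(-86) = 81*(-86) = -6966)
M(o) = -16 (M(o) = -8*o*2/o = -8*2 = -16)
c/M((20 + E(0, -3)) + 49) = -6966/(-16) = -6966*(-1/16) = 3483/8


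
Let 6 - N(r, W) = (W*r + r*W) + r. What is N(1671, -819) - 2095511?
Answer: 639922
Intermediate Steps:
N(r, W) = 6 - r - 2*W*r (N(r, W) = 6 - ((W*r + r*W) + r) = 6 - ((W*r + W*r) + r) = 6 - (2*W*r + r) = 6 - (r + 2*W*r) = 6 + (-r - 2*W*r) = 6 - r - 2*W*r)
N(1671, -819) - 2095511 = (6 - 1*1671 - 2*(-819)*1671) - 2095511 = (6 - 1671 + 2737098) - 2095511 = 2735433 - 2095511 = 639922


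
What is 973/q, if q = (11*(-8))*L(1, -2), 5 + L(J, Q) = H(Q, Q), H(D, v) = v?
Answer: 139/88 ≈ 1.5795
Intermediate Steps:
L(J, Q) = -5 + Q
q = 616 (q = (11*(-8))*(-5 - 2) = -88*(-7) = 616)
973/q = 973/616 = 973*(1/616) = 139/88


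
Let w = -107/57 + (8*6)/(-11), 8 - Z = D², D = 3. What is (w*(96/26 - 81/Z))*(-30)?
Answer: 3314010/209 ≈ 15857.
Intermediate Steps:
Z = -1 (Z = 8 - 1*3² = 8 - 1*9 = 8 - 9 = -1)
w = -3913/627 (w = -107*1/57 + 48*(-1/11) = -107/57 - 48/11 = -3913/627 ≈ -6.2408)
(w*(96/26 - 81/Z))*(-30) = -3913*(96/26 - 81/(-1))/627*(-30) = -3913*(96*(1/26) - 81*(-1))/627*(-30) = -3913*(48/13 + 81)/627*(-30) = -3913/627*1101/13*(-30) = -110467/209*(-30) = 3314010/209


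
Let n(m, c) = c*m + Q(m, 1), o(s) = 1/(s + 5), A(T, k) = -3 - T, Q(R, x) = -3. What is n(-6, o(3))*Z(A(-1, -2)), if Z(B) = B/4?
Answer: 15/8 ≈ 1.8750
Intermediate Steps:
o(s) = 1/(5 + s)
Z(B) = B/4 (Z(B) = B*(¼) = B/4)
n(m, c) = -3 + c*m (n(m, c) = c*m - 3 = -3 + c*m)
n(-6, o(3))*Z(A(-1, -2)) = (-3 - 6/(5 + 3))*((-3 - 1*(-1))/4) = (-3 - 6/8)*((-3 + 1)/4) = (-3 + (⅛)*(-6))*((¼)*(-2)) = (-3 - ¾)*(-½) = -15/4*(-½) = 15/8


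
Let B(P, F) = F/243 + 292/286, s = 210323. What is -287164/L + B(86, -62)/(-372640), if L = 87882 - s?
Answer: 84510120185617/36033460646040 ≈ 2.3453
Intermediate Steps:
B(P, F) = 146/143 + F/243 (B(P, F) = F*(1/243) + 292*(1/286) = F/243 + 146/143 = 146/143 + F/243)
L = -122441 (L = 87882 - 1*210323 = 87882 - 210323 = -122441)
-287164/L + B(86, -62)/(-372640) = -287164/(-122441) + (146/143 + (1/243)*(-62))/(-372640) = -287164*(-1/122441) + (146/143 - 62/243)*(-1/372640) = 287164/122441 + (26612/34749)*(-1/372640) = 287164/122441 - 6653/3237216840 = 84510120185617/36033460646040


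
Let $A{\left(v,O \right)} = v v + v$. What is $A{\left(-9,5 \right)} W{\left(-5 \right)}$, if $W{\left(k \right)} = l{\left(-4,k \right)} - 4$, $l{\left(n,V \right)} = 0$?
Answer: $-288$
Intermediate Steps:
$A{\left(v,O \right)} = v + v^{2}$ ($A{\left(v,O \right)} = v^{2} + v = v + v^{2}$)
$W{\left(k \right)} = -4$ ($W{\left(k \right)} = 0 - 4 = -4$)
$A{\left(-9,5 \right)} W{\left(-5 \right)} = - 9 \left(1 - 9\right) \left(-4\right) = \left(-9\right) \left(-8\right) \left(-4\right) = 72 \left(-4\right) = -288$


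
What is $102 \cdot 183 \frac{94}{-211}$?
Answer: $- \frac{1754604}{211} \approx -8315.7$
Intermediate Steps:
$102 \cdot 183 \frac{94}{-211} = 18666 \cdot 94 \left(- \frac{1}{211}\right) = 18666 \left(- \frac{94}{211}\right) = - \frac{1754604}{211}$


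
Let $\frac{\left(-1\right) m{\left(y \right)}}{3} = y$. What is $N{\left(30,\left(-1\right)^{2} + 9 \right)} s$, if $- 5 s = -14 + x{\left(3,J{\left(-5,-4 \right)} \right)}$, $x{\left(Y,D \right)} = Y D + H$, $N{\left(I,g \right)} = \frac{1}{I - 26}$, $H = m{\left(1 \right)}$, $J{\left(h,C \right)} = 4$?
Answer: $\frac{1}{4} \approx 0.25$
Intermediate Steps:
$m{\left(y \right)} = - 3 y$
$H = -3$ ($H = \left(-3\right) 1 = -3$)
$N{\left(I,g \right)} = \frac{1}{-26 + I}$
$x{\left(Y,D \right)} = -3 + D Y$ ($x{\left(Y,D \right)} = Y D - 3 = D Y - 3 = -3 + D Y$)
$s = 1$ ($s = - \frac{-14 + \left(-3 + 4 \cdot 3\right)}{5} = - \frac{-14 + \left(-3 + 12\right)}{5} = - \frac{-14 + 9}{5} = \left(- \frac{1}{5}\right) \left(-5\right) = 1$)
$N{\left(30,\left(-1\right)^{2} + 9 \right)} s = \frac{1}{-26 + 30} \cdot 1 = \frac{1}{4} \cdot 1 = \frac{1}{4}$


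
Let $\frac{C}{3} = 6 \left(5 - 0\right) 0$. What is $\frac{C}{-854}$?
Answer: $0$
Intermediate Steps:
$C = 0$ ($C = 3 \cdot 6 \left(5 - 0\right) 0 = 3 \cdot 6 \left(5 + 0\right) 0 = 3 \cdot 6 \cdot 5 \cdot 0 = 3 \cdot 30 \cdot 0 = 3 \cdot 0 = 0$)
$\frac{C}{-854} = \frac{0}{-854} = 0 \left(- \frac{1}{854}\right) = 0$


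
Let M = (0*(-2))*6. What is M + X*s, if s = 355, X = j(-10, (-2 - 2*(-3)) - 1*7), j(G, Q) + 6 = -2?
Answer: -2840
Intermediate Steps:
M = 0 (M = 0*6 = 0)
j(G, Q) = -8 (j(G, Q) = -6 - 2 = -8)
X = -8
M + X*s = 0 - 8*355 = 0 - 2840 = -2840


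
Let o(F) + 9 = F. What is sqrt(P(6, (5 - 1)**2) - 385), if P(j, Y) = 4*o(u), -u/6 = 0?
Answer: I*sqrt(421) ≈ 20.518*I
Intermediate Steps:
u = 0 (u = -6*0 = 0)
o(F) = -9 + F
P(j, Y) = -36 (P(j, Y) = 4*(-9 + 0) = 4*(-9) = -36)
sqrt(P(6, (5 - 1)**2) - 385) = sqrt(-36 - 385) = sqrt(-421) = I*sqrt(421)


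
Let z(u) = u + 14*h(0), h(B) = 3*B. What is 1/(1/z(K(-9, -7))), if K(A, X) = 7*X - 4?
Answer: -53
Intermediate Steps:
K(A, X) = -4 + 7*X
z(u) = u (z(u) = u + 14*(3*0) = u + 14*0 = u + 0 = u)
1/(1/z(K(-9, -7))) = 1/(1/(-4 + 7*(-7))) = 1/(1/(-4 - 49)) = 1/(1/(-53)) = 1/(-1/53) = -53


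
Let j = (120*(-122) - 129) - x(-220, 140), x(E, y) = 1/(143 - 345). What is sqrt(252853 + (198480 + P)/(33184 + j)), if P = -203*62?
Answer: sqrt(3498902717014965161)/3719831 ≈ 502.85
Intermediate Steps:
P = -12586
x(E, y) = -1/202 (x(E, y) = 1/(-202) = -1/202)
j = -2983337/202 (j = (120*(-122) - 129) - 1*(-1/202) = (-14640 - 129) + 1/202 = -14769 + 1/202 = -2983337/202 ≈ -14769.)
sqrt(252853 + (198480 + P)/(33184 + j)) = sqrt(252853 + (198480 - 12586)/(33184 - 2983337/202)) = sqrt(252853 + 185894/(3719831/202)) = sqrt(252853 + 185894*(202/3719831)) = sqrt(252853 + 37550588/3719831) = sqrt(940607978431/3719831) = sqrt(3498902717014965161)/3719831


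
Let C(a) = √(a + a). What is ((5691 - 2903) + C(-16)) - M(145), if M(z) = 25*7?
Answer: 2613 + 4*I*√2 ≈ 2613.0 + 5.6569*I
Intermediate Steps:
C(a) = √2*√a (C(a) = √(2*a) = √2*√a)
M(z) = 175
((5691 - 2903) + C(-16)) - M(145) = ((5691 - 2903) + √2*√(-16)) - 1*175 = (2788 + √2*(4*I)) - 175 = (2788 + 4*I*√2) - 175 = 2613 + 4*I*√2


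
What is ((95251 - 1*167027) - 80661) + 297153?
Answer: 144716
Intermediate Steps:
((95251 - 1*167027) - 80661) + 297153 = ((95251 - 167027) - 80661) + 297153 = (-71776 - 80661) + 297153 = -152437 + 297153 = 144716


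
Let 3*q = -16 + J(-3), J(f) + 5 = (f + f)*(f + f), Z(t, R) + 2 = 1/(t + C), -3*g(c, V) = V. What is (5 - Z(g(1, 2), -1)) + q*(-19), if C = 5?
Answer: -1147/13 ≈ -88.231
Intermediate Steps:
g(c, V) = -V/3
Z(t, R) = -2 + 1/(5 + t) (Z(t, R) = -2 + 1/(t + 5) = -2 + 1/(5 + t))
J(f) = -5 + 4*f**2 (J(f) = -5 + (f + f)*(f + f) = -5 + (2*f)*(2*f) = -5 + 4*f**2)
q = 5 (q = (-16 + (-5 + 4*(-3)**2))/3 = (-16 + (-5 + 4*9))/3 = (-16 + (-5 + 36))/3 = (-16 + 31)/3 = (1/3)*15 = 5)
(5 - Z(g(1, 2), -1)) + q*(-19) = (5 - (-9 - (-2)*2/3)/(5 - 1/3*2)) + 5*(-19) = (5 - (-9 - 2*(-2/3))/(5 - 2/3)) - 95 = (5 - (-9 + 4/3)/13/3) - 95 = (5 - 3*(-23)/(13*3)) - 95 = (5 - 1*(-23/13)) - 95 = (5 + 23/13) - 95 = 88/13 - 95 = -1147/13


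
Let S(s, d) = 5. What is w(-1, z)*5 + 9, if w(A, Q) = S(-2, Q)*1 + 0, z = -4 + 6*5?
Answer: 34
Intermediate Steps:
z = 26 (z = -4 + 30 = 26)
w(A, Q) = 5 (w(A, Q) = 5*1 + 0 = 5 + 0 = 5)
w(-1, z)*5 + 9 = 5*5 + 9 = 25 + 9 = 34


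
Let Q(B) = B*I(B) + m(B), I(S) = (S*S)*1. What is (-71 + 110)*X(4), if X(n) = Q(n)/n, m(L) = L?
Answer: 663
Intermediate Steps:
I(S) = S**2 (I(S) = S**2*1 = S**2)
Q(B) = B + B**3 (Q(B) = B*B**2 + B = B**3 + B = B + B**3)
X(n) = (n + n**3)/n
(-71 + 110)*X(4) = (-71 + 110)*(1 + 4**2) = 39*(1 + 16) = 39*17 = 663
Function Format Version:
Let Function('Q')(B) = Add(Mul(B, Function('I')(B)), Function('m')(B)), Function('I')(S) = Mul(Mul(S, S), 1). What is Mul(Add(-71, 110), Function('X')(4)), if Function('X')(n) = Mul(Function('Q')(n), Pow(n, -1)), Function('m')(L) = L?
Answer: 663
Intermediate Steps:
Function('I')(S) = Pow(S, 2) (Function('I')(S) = Mul(Pow(S, 2), 1) = Pow(S, 2))
Function('Q')(B) = Add(B, Pow(B, 3)) (Function('Q')(B) = Add(Mul(B, Pow(B, 2)), B) = Add(Pow(B, 3), B) = Add(B, Pow(B, 3)))
Function('X')(n) = Mul(Pow(n, -1), Add(n, Pow(n, 3))) (Function('X')(n) = Mul(Add(n, Pow(n, 3)), Pow(n, -1)) = Mul(Pow(n, -1), Add(n, Pow(n, 3))))
Mul(Add(-71, 110), Function('X')(4)) = Mul(Add(-71, 110), Add(1, Pow(4, 2))) = Mul(39, Add(1, 16)) = Mul(39, 17) = 663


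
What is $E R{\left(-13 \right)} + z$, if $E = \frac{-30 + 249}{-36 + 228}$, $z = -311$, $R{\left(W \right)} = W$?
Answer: $- \frac{20853}{64} \approx -325.83$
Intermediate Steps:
$E = \frac{73}{64}$ ($E = \frac{219}{192} = 219 \cdot \frac{1}{192} = \frac{73}{64} \approx 1.1406$)
$E R{\left(-13 \right)} + z = \frac{73}{64} \left(-13\right) - 311 = - \frac{949}{64} - 311 = - \frac{20853}{64}$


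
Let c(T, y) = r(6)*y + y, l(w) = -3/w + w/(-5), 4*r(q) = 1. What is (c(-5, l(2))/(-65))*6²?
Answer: 171/130 ≈ 1.3154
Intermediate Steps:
r(q) = ¼ (r(q) = (¼)*1 = ¼)
l(w) = -3/w - w/5 (l(w) = -3/w + w*(-⅕) = -3/w - w/5)
c(T, y) = 5*y/4 (c(T, y) = y/4 + y = 5*y/4)
(c(-5, l(2))/(-65))*6² = ((5*(-3/2 - ⅕*2)/4)/(-65))*6² = ((5*(-3*½ - ⅖)/4)*(-1/65))*36 = ((5*(-3/2 - ⅖)/4)*(-1/65))*36 = (((5/4)*(-19/10))*(-1/65))*36 = -19/8*(-1/65)*36 = (19/520)*36 = 171/130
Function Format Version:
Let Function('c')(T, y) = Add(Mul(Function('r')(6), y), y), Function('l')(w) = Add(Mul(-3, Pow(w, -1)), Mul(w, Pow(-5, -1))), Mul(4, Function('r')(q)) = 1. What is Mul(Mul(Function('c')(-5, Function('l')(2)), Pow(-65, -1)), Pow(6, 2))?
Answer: Rational(171, 130) ≈ 1.3154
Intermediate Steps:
Function('r')(q) = Rational(1, 4) (Function('r')(q) = Mul(Rational(1, 4), 1) = Rational(1, 4))
Function('l')(w) = Add(Mul(-3, Pow(w, -1)), Mul(Rational(-1, 5), w)) (Function('l')(w) = Add(Mul(-3, Pow(w, -1)), Mul(w, Rational(-1, 5))) = Add(Mul(-3, Pow(w, -1)), Mul(Rational(-1, 5), w)))
Function('c')(T, y) = Mul(Rational(5, 4), y) (Function('c')(T, y) = Add(Mul(Rational(1, 4), y), y) = Mul(Rational(5, 4), y))
Mul(Mul(Function('c')(-5, Function('l')(2)), Pow(-65, -1)), Pow(6, 2)) = Mul(Mul(Mul(Rational(5, 4), Add(Mul(-3, Pow(2, -1)), Mul(Rational(-1, 5), 2))), Pow(-65, -1)), Pow(6, 2)) = Mul(Mul(Mul(Rational(5, 4), Add(Mul(-3, Rational(1, 2)), Rational(-2, 5))), Rational(-1, 65)), 36) = Mul(Mul(Mul(Rational(5, 4), Add(Rational(-3, 2), Rational(-2, 5))), Rational(-1, 65)), 36) = Mul(Mul(Mul(Rational(5, 4), Rational(-19, 10)), Rational(-1, 65)), 36) = Mul(Mul(Rational(-19, 8), Rational(-1, 65)), 36) = Mul(Rational(19, 520), 36) = Rational(171, 130)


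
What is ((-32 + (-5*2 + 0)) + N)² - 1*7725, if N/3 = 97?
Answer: 54276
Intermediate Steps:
N = 291 (N = 3*97 = 291)
((-32 + (-5*2 + 0)) + N)² - 1*7725 = ((-32 + (-5*2 + 0)) + 291)² - 1*7725 = ((-32 + (-10 + 0)) + 291)² - 7725 = ((-32 - 10) + 291)² - 7725 = (-42 + 291)² - 7725 = 249² - 7725 = 62001 - 7725 = 54276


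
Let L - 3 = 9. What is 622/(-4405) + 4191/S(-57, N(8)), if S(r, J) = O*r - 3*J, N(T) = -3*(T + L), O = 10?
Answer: -1246929/114530 ≈ -10.887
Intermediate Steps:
L = 12 (L = 3 + 9 = 12)
N(T) = -36 - 3*T (N(T) = -3*(T + 12) = -3*(12 + T) = -36 - 3*T)
S(r, J) = -3*J + 10*r (S(r, J) = 10*r - 3*J = -3*J + 10*r)
622/(-4405) + 4191/S(-57, N(8)) = 622/(-4405) + 4191/(-3*(-36 - 3*8) + 10*(-57)) = 622*(-1/4405) + 4191/(-3*(-36 - 24) - 570) = -622/4405 + 4191/(-3*(-60) - 570) = -622/4405 + 4191/(180 - 570) = -622/4405 + 4191/(-390) = -622/4405 + 4191*(-1/390) = -622/4405 - 1397/130 = -1246929/114530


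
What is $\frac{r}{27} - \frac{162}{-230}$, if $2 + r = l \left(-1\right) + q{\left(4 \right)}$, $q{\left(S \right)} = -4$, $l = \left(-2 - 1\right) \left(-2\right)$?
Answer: $\frac{269}{1035} \approx 0.2599$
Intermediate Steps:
$l = 6$ ($l = \left(-3\right) \left(-2\right) = 6$)
$r = -12$ ($r = -2 + \left(6 \left(-1\right) - 4\right) = -2 - 10 = -12$)
$\frac{r}{27} - \frac{162}{-230} = - \frac{12}{27} - \frac{162}{-230} = \left(-12\right) \frac{1}{27} - - \frac{81}{115} = - \frac{4}{9} + \frac{81}{115} = \frac{269}{1035}$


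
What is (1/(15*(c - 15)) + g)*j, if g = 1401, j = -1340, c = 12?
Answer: -16895792/9 ≈ -1.8773e+6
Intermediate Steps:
(1/(15*(c - 15)) + g)*j = (1/(15*(12 - 15)) + 1401)*(-1340) = (1/(15*(-3)) + 1401)*(-1340) = (1/(-45) + 1401)*(-1340) = (-1/45 + 1401)*(-1340) = (63044/45)*(-1340) = -16895792/9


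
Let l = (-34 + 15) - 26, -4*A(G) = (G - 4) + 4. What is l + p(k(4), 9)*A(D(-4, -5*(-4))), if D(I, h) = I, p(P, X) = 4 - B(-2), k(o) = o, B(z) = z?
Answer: -39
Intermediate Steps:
p(P, X) = 6 (p(P, X) = 4 - 1*(-2) = 4 + 2 = 6)
A(G) = -G/4 (A(G) = -((G - 4) + 4)/4 = -((-4 + G) + 4)/4 = -G/4)
l = -45 (l = -19 - 26 = -45)
l + p(k(4), 9)*A(D(-4, -5*(-4))) = -45 + 6*(-1/4*(-4)) = -45 + 6*1 = -45 + 6 = -39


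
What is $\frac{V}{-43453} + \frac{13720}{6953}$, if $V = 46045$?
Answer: $\frac{276024275}{302128709} \approx 0.9136$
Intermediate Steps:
$\frac{V}{-43453} + \frac{13720}{6953} = \frac{46045}{-43453} + \frac{13720}{6953} = 46045 \left(- \frac{1}{43453}\right) + 13720 \cdot \frac{1}{6953} = - \frac{46045}{43453} + \frac{13720}{6953} = \frac{276024275}{302128709}$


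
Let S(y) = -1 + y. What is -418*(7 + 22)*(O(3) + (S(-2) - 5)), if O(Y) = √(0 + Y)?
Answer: 96976 - 12122*√3 ≈ 75980.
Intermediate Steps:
O(Y) = √Y
-418*(7 + 22)*(O(3) + (S(-2) - 5)) = -418*(7 + 22)*(√3 + ((-1 - 2) - 5)) = -12122*(√3 + (-3 - 5)) = -12122*(√3 - 8) = -12122*(-8 + √3) = -418*(-232 + 29*√3) = 96976 - 12122*√3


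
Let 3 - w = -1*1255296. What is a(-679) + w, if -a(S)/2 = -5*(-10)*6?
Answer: 1254699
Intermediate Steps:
a(S) = -600 (a(S) = -2*(-5*(-10))*6 = -100*6 = -2*300 = -600)
w = 1255299 (w = 3 - (-1)*1255296 = 3 - 1*(-1255296) = 3 + 1255296 = 1255299)
a(-679) + w = -600 + 1255299 = 1254699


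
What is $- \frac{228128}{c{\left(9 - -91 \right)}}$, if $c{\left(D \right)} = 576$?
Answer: $- \frac{7129}{18} \approx -396.06$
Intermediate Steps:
$- \frac{228128}{c{\left(9 - -91 \right)}} = - \frac{228128}{576} = \left(-228128\right) \frac{1}{576} = - \frac{7129}{18}$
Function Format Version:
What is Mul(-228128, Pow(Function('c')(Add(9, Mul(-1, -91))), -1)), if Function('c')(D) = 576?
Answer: Rational(-7129, 18) ≈ -396.06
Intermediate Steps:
Mul(-228128, Pow(Function('c')(Add(9, Mul(-1, -91))), -1)) = Mul(-228128, Pow(576, -1)) = Mul(-228128, Rational(1, 576)) = Rational(-7129, 18)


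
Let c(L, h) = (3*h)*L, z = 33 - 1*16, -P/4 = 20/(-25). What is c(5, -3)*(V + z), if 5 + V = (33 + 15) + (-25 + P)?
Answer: -1719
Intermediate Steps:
P = 16/5 (P = -80/(-25) = -80*(-1)/25 = -4*(-⅘) = 16/5 ≈ 3.2000)
z = 17 (z = 33 - 16 = 17)
c(L, h) = 3*L*h
V = 106/5 (V = -5 + ((33 + 15) + (-25 + 16/5)) = -5 + (48 - 109/5) = -5 + 131/5 = 106/5 ≈ 21.200)
c(5, -3)*(V + z) = (3*5*(-3))*(106/5 + 17) = -45*191/5 = -1719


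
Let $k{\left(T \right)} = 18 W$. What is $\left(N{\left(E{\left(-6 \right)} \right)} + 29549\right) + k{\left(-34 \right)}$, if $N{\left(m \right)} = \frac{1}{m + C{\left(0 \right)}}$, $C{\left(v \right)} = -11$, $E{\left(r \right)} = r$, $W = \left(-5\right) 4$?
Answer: $\frac{496212}{17} \approx 29189.0$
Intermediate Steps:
$W = -20$
$k{\left(T \right)} = -360$ ($k{\left(T \right)} = 18 \left(-20\right) = -360$)
$N{\left(m \right)} = \frac{1}{-11 + m}$ ($N{\left(m \right)} = \frac{1}{m - 11} = \frac{1}{-11 + m}$)
$\left(N{\left(E{\left(-6 \right)} \right)} + 29549\right) + k{\left(-34 \right)} = \left(\frac{1}{-11 - 6} + 29549\right) - 360 = \left(\frac{1}{-17} + 29549\right) - 360 = \left(- \frac{1}{17} + 29549\right) - 360 = \frac{502332}{17} - 360 = \frac{496212}{17}$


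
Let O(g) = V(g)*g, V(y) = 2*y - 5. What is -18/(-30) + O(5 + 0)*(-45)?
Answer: -5622/5 ≈ -1124.4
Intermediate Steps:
V(y) = -5 + 2*y
O(g) = g*(-5 + 2*g) (O(g) = (-5 + 2*g)*g = g*(-5 + 2*g))
-18/(-30) + O(5 + 0)*(-45) = -18/(-30) + ((5 + 0)*(-5 + 2*(5 + 0)))*(-45) = -18*(-1/30) + (5*(-5 + 2*5))*(-45) = ⅗ + (5*(-5 + 10))*(-45) = ⅗ + (5*5)*(-45) = ⅗ + 25*(-45) = ⅗ - 1125 = -5622/5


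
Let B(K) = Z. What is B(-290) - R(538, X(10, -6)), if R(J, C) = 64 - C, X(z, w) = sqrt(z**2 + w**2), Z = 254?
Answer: 190 + 2*sqrt(34) ≈ 201.66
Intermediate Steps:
B(K) = 254
X(z, w) = sqrt(w**2 + z**2)
B(-290) - R(538, X(10, -6)) = 254 - (64 - sqrt((-6)**2 + 10**2)) = 254 - (64 - sqrt(36 + 100)) = 254 - (64 - sqrt(136)) = 254 - (64 - 2*sqrt(34)) = 254 + (-64 + 2*sqrt(34)) = 190 + 2*sqrt(34)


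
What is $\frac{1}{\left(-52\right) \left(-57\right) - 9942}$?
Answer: $- \frac{1}{6978} \approx -0.00014331$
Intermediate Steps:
$\frac{1}{\left(-52\right) \left(-57\right) - 9942} = \frac{1}{2964 - 9942} = \frac{1}{-6978} = - \frac{1}{6978}$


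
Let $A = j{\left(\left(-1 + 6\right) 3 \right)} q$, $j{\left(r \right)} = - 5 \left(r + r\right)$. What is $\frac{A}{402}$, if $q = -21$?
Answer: $\frac{525}{67} \approx 7.8358$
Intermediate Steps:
$j{\left(r \right)} = - 10 r$ ($j{\left(r \right)} = - 5 \cdot 2 r = - 10 r$)
$A = 3150$ ($A = - 10 \left(-1 + 6\right) 3 \left(-21\right) = - 10 \cdot 5 \cdot 3 \left(-21\right) = \left(-10\right) 15 \left(-21\right) = \left(-150\right) \left(-21\right) = 3150$)
$\frac{A}{402} = \frac{3150}{402} = 3150 \cdot \frac{1}{402} = \frac{525}{67}$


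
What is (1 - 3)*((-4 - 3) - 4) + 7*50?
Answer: 372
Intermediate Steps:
(1 - 3)*((-4 - 3) - 4) + 7*50 = -2*(-7 - 4) + 350 = -2*(-11) + 350 = 22 + 350 = 372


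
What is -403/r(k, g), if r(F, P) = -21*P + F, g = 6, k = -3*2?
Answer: 403/132 ≈ 3.0530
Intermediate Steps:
k = -6
r(F, P) = F - 21*P
-403/r(k, g) = -403/(-6 - 21*6) = -403/(-6 - 126) = -403/(-132) = -403*(-1/132) = 403/132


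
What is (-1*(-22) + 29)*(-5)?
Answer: -255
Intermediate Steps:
(-1*(-22) + 29)*(-5) = (22 + 29)*(-5) = 51*(-5) = -255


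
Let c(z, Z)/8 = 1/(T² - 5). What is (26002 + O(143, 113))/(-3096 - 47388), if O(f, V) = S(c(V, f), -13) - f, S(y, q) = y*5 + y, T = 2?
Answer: -25811/50484 ≈ -0.51127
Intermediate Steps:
c(z, Z) = -8 (c(z, Z) = 8/(2² - 5) = 8/(4 - 5) = 8/(-1) = 8*(-1) = -8)
S(y, q) = 6*y (S(y, q) = 5*y + y = 6*y)
O(f, V) = -48 - f (O(f, V) = 6*(-8) - f = -48 - f)
(26002 + O(143, 113))/(-3096 - 47388) = (26002 + (-48 - 1*143))/(-3096 - 47388) = (26002 + (-48 - 143))/(-50484) = (26002 - 191)*(-1/50484) = 25811*(-1/50484) = -25811/50484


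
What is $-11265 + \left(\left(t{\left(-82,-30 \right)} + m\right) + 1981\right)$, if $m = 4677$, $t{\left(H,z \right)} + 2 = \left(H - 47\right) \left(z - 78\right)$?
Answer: $9323$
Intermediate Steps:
$t{\left(H,z \right)} = -2 + \left(-78 + z\right) \left(-47 + H\right)$ ($t{\left(H,z \right)} = -2 + \left(H - 47\right) \left(z - 78\right) = -2 + \left(-47 + H\right) \left(-78 + z\right) = -2 + \left(-78 + z\right) \left(-47 + H\right)$)
$-11265 + \left(\left(t{\left(-82,-30 \right)} + m\right) + 1981\right) = -11265 + \left(\left(\left(3664 - -6396 - -1410 - -2460\right) + 4677\right) + 1981\right) = -11265 + \left(\left(\left(3664 + 6396 + 1410 + 2460\right) + 4677\right) + 1981\right) = -11265 + \left(\left(13930 + 4677\right) + 1981\right) = -11265 + \left(18607 + 1981\right) = -11265 + 20588 = 9323$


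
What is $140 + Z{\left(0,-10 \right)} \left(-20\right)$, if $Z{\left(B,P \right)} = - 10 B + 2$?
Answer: $100$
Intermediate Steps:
$Z{\left(B,P \right)} = 2 - 10 B$
$140 + Z{\left(0,-10 \right)} \left(-20\right) = 140 + \left(2 - 0\right) \left(-20\right) = 140 + \left(2 + 0\right) \left(-20\right) = 140 + 2 \left(-20\right) = 140 - 40 = 100$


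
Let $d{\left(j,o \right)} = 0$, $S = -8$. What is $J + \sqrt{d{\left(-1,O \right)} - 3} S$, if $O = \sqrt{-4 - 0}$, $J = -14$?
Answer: $-14 - 8 i \sqrt{3} \approx -14.0 - 13.856 i$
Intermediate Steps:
$O = 2 i$ ($O = \sqrt{-4 + 0} = \sqrt{-4} = 2 i \approx 2.0 i$)
$J + \sqrt{d{\left(-1,O \right)} - 3} S = -14 + \sqrt{0 - 3} \left(-8\right) = -14 + \sqrt{-3} \left(-8\right) = -14 + i \sqrt{3} \left(-8\right) = -14 - 8 i \sqrt{3}$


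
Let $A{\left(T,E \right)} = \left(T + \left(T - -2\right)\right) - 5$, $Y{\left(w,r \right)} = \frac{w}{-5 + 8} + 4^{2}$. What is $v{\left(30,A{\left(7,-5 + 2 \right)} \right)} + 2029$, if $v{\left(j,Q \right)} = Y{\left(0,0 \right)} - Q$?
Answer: $2034$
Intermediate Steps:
$Y{\left(w,r \right)} = 16 + \frac{w}{3}$ ($Y{\left(w,r \right)} = \frac{w}{3} + 16 = 16 + \frac{w}{3}$)
$A{\left(T,E \right)} = -3 + 2 T$ ($A{\left(T,E \right)} = \left(T + \left(T + 2\right)\right) - 5 = \left(T + \left(2 + T\right)\right) - 5 = \left(2 + 2 T\right) - 5 = -3 + 2 T$)
$v{\left(j,Q \right)} = 16 - Q$ ($v{\left(j,Q \right)} = \left(16 + \frac{1}{3} \cdot 0\right) - Q = \left(16 + 0\right) - Q = 16 - Q$)
$v{\left(30,A{\left(7,-5 + 2 \right)} \right)} + 2029 = \left(16 - \left(-3 + 2 \cdot 7\right)\right) + 2029 = \left(16 - \left(-3 + 14\right)\right) + 2029 = \left(16 - 11\right) + 2029 = 5 + 2029 = 2034$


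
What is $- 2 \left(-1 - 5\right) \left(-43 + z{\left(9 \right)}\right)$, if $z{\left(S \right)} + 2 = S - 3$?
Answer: $-468$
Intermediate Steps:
$z{\left(S \right)} = -5 + S$ ($z{\left(S \right)} = -2 + \left(S - 3\right) = -2 + \left(-3 + S\right) = -5 + S$)
$- 2 \left(-1 - 5\right) \left(-43 + z{\left(9 \right)}\right) = - 2 \left(-1 - 5\right) \left(-43 + \left(-5 + 9\right)\right) = \left(-2\right) \left(-6\right) \left(-43 + 4\right) = 12 \left(-39\right) = -468$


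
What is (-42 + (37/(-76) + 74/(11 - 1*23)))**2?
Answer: 123054649/51984 ≈ 2367.2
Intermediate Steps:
(-42 + (37/(-76) + 74/(11 - 1*23)))**2 = (-42 + (37*(-1/76) + 74/(11 - 23)))**2 = (-42 + (-37/76 + 74/(-12)))**2 = (-42 + (-37/76 + 74*(-1/12)))**2 = (-42 + (-37/76 - 37/6))**2 = (-42 - 1517/228)**2 = (-11093/228)**2 = 123054649/51984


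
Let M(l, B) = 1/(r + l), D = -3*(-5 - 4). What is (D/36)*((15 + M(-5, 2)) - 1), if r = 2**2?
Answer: 39/4 ≈ 9.7500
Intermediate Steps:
r = 4
D = 27 (D = -3*(-9) = 27)
M(l, B) = 1/(4 + l)
(D/36)*((15 + M(-5, 2)) - 1) = (27/36)*((15 + 1/(4 - 5)) - 1) = (27*(1/36))*((15 + 1/(-1)) - 1) = 3*((15 - 1) - 1)/4 = 3*(14 - 1)/4 = (3/4)*13 = 39/4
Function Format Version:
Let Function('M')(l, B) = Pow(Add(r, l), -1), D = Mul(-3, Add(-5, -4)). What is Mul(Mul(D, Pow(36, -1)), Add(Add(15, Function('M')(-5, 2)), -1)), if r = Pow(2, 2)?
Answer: Rational(39, 4) ≈ 9.7500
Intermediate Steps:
r = 4
D = 27 (D = Mul(-3, -9) = 27)
Function('M')(l, B) = Pow(Add(4, l), -1)
Mul(Mul(D, Pow(36, -1)), Add(Add(15, Function('M')(-5, 2)), -1)) = Mul(Mul(27, Pow(36, -1)), Add(Add(15, Pow(Add(4, -5), -1)), -1)) = Mul(Mul(27, Rational(1, 36)), Add(Add(15, Pow(-1, -1)), -1)) = Mul(Rational(3, 4), Add(Add(15, -1), -1)) = Mul(Rational(3, 4), Add(14, -1)) = Mul(Rational(3, 4), 13) = Rational(39, 4)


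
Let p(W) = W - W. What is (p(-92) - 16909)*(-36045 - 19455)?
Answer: 938449500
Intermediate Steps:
p(W) = 0
(p(-92) - 16909)*(-36045 - 19455) = (0 - 16909)*(-36045 - 19455) = -16909*(-55500) = 938449500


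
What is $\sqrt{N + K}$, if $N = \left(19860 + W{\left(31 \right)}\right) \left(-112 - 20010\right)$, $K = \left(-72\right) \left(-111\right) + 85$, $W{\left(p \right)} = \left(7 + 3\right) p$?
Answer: $i \sqrt{405852663} \approx 20146.0 i$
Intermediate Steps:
$W{\left(p \right)} = 10 p$
$K = 8077$ ($K = 7992 + 85 = 8077$)
$N = -405860740$ ($N = \left(19860 + 10 \cdot 31\right) \left(-112 - 20010\right) = \left(19860 + 310\right) \left(-20122\right) = 20170 \left(-20122\right) = -405860740$)
$\sqrt{N + K} = \sqrt{-405860740 + 8077} = \sqrt{-405852663} = i \sqrt{405852663}$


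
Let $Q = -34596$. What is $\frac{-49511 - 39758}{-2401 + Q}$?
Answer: $\frac{89269}{36997} \approx 2.4129$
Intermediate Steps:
$\frac{-49511 - 39758}{-2401 + Q} = \frac{-49511 - 39758}{-2401 - 34596} = - \frac{89269}{-36997} = \left(-89269\right) \left(- \frac{1}{36997}\right) = \frac{89269}{36997}$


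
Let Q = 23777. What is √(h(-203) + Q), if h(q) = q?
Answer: √23574 ≈ 153.54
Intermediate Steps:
√(h(-203) + Q) = √(-203 + 23777) = √23574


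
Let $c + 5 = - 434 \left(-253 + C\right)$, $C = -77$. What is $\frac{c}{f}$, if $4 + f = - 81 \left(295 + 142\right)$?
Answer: $- \frac{143215}{35401} \approx -4.0455$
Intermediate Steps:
$c = 143215$ ($c = -5 - 434 \left(-253 - 77\right) = -5 - -143220 = -5 + 143220 = 143215$)
$f = -35401$ ($f = -4 - 81 \left(295 + 142\right) = -4 - 35397 = -35401$)
$\frac{c}{f} = \frac{143215}{-35401} = 143215 \left(- \frac{1}{35401}\right) = - \frac{143215}{35401}$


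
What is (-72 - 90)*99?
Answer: -16038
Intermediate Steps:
(-72 - 90)*99 = -162*99 = -16038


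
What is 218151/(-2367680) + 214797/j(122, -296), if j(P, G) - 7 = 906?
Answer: 46215580827/196517440 ≈ 235.17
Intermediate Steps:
j(P, G) = 913 (j(P, G) = 7 + 906 = 913)
218151/(-2367680) + 214797/j(122, -296) = 218151/(-2367680) + 214797/913 = 218151*(-1/2367680) + 214797*(1/913) = -218151/2367680 + 19527/83 = 46215580827/196517440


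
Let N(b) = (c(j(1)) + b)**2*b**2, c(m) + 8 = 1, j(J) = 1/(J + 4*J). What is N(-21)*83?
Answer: 28696752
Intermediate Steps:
j(J) = 1/(5*J)
c(m) = -7 (c(m) = -8 + 1 = -7)
N(b) = b**2*(-7 + b)**2 (N(b) = (-7 + b)**2*b**2 = b**2*(-7 + b)**2)
N(-21)*83 = ((-21)**2*(-7 - 21)**2)*83 = (441*(-28)**2)*83 = (441*784)*83 = 345744*83 = 28696752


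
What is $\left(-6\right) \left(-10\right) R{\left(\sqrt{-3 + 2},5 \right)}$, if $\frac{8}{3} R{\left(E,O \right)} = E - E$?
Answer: $0$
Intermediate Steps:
$R{\left(E,O \right)} = 0$ ($R{\left(E,O \right)} = \frac{3 \left(E - E\right)}{8} = \frac{3}{8} \cdot 0 = 0$)
$\left(-6\right) \left(-10\right) R{\left(\sqrt{-3 + 2},5 \right)} = \left(-6\right) \left(-10\right) 0 = 60 \cdot 0 = 0$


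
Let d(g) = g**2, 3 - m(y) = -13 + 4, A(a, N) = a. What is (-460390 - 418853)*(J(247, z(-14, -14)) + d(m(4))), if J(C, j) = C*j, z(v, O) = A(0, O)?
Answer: -126610992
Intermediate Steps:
z(v, O) = 0
m(y) = 12 (m(y) = 3 - (-13 + 4) = 3 - 1*(-9) = 3 + 9 = 12)
(-460390 - 418853)*(J(247, z(-14, -14)) + d(m(4))) = (-460390 - 418853)*(247*0 + 12**2) = -879243*(0 + 144) = -879243*144 = -126610992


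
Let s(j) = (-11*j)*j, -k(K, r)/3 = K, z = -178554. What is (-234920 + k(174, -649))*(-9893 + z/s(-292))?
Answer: 546137485814339/234476 ≈ 2.3292e+9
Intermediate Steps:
k(K, r) = -3*K
s(j) = -11*j²
(-234920 + k(174, -649))*(-9893 + z/s(-292)) = (-234920 - 3*174)*(-9893 - 178554/((-11*(-292)²))) = (-234920 - 522)*(-9893 - 178554/((-11*85264))) = -235442*(-9893 - 178554/(-937904)) = -235442*(-9893 - 178554*(-1/937904)) = -235442*(-9893 + 89277/468952) = -235442*(-4639252859/468952) = 546137485814339/234476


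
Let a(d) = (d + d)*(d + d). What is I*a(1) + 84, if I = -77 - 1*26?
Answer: -328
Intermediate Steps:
I = -103 (I = -77 - 26 = -103)
a(d) = 4*d² (a(d) = (2*d)*(2*d) = 4*d²)
I*a(1) + 84 = -412*1² + 84 = -412 + 84 = -328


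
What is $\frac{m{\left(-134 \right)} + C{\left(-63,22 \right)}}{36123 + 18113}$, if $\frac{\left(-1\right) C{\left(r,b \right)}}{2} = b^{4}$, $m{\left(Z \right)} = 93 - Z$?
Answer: $- \frac{468285}{54236} \approx -8.6342$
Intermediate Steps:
$C{\left(r,b \right)} = - 2 b^{4}$
$\frac{m{\left(-134 \right)} + C{\left(-63,22 \right)}}{36123 + 18113} = \frac{\left(93 - -134\right) - 2 \cdot 22^{4}}{36123 + 18113} = \frac{\left(93 + 134\right) - 468512}{54236} = \left(227 - 468512\right) \frac{1}{54236} = \left(-468285\right) \frac{1}{54236} = - \frac{468285}{54236}$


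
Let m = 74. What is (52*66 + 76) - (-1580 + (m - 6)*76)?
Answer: -80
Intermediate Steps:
(52*66 + 76) - (-1580 + (m - 6)*76) = (52*66 + 76) - (-1580 + (74 - 6)*76) = (3432 + 76) - (-1580 + 68*76) = 3508 - (-1580 + 5168) = 3508 - 1*3588 = 3508 - 3588 = -80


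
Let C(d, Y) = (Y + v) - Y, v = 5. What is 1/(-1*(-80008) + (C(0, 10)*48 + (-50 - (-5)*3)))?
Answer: 1/80213 ≈ 1.2467e-5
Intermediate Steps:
C(d, Y) = 5 (C(d, Y) = (Y + 5) - Y = (5 + Y) - Y = 5)
1/(-1*(-80008) + (C(0, 10)*48 + (-50 - (-5)*3))) = 1/(-1*(-80008) + (5*48 + (-50 - (-5)*3))) = 1/(80008 + (240 + (-50 - 1*(-15)))) = 1/(80008 + (240 + (-50 + 15))) = 1/(80008 + (240 - 35)) = 1/(80008 + 205) = 1/80213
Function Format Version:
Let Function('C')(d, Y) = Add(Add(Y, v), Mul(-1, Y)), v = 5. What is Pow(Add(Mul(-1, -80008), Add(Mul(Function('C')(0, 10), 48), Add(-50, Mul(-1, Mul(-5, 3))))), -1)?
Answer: Rational(1, 80213) ≈ 1.2467e-5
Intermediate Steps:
Function('C')(d, Y) = 5 (Function('C')(d, Y) = Add(Add(Y, 5), Mul(-1, Y)) = Add(Add(5, Y), Mul(-1, Y)) = 5)
Pow(Add(Mul(-1, -80008), Add(Mul(Function('C')(0, 10), 48), Add(-50, Mul(-1, Mul(-5, 3))))), -1) = Pow(Add(Mul(-1, -80008), Add(Mul(5, 48), Add(-50, Mul(-1, Mul(-5, 3))))), -1) = Pow(Add(80008, Add(240, Add(-50, Mul(-1, -15)))), -1) = Pow(Add(80008, Add(240, Add(-50, 15))), -1) = Pow(Add(80008, Add(240, -35)), -1) = Pow(Add(80008, 205), -1) = Pow(80213, -1) = Rational(1, 80213)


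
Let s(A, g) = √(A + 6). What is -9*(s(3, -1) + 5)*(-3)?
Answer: 216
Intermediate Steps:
s(A, g) = √(6 + A)
-9*(s(3, -1) + 5)*(-3) = -9*(√(6 + 3) + 5)*(-3) = -9*(√9 + 5)*(-3) = -9*(3 + 5)*(-3) = -72*(-3) = -9*(-24) = 216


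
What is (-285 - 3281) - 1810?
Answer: -5376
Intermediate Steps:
(-285 - 3281) - 1810 = -3566 - 1810 = -5376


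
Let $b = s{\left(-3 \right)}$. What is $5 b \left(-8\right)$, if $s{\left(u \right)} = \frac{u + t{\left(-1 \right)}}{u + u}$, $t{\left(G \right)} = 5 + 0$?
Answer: $\frac{40}{3} \approx 13.333$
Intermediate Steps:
$t{\left(G \right)} = 5$
$s{\left(u \right)} = \frac{5 + u}{2 u}$ ($s{\left(u \right)} = \frac{u + 5}{u + u} = \frac{5 + u}{2 u}$)
$b = - \frac{1}{3}$ ($b = \frac{5 - 3}{2 \left(-3\right)} = \frac{1}{2} \left(- \frac{1}{3}\right) 2 = - \frac{1}{3} \approx -0.33333$)
$5 b \left(-8\right) = 5 \left(- \frac{1}{3}\right) \left(-8\right) = \left(- \frac{5}{3}\right) \left(-8\right) = \frac{40}{3}$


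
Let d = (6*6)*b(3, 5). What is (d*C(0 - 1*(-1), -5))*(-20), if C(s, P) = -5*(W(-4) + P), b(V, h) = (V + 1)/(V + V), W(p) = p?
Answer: -21600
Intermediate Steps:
b(V, h) = (1 + V)/(2*V) (b(V, h) = (1 + V)/((2*V)) = (1 + V)*(1/(2*V)) = (1 + V)/(2*V))
C(s, P) = 20 - 5*P (C(s, P) = -5*(-4 + P) = 20 - 5*P)
d = 24 (d = (6*6)*((1/2)*(1 + 3)/3) = 36*((1/2)*(1/3)*4) = 36*(2/3) = 24)
(d*C(0 - 1*(-1), -5))*(-20) = (24*(20 - 5*(-5)))*(-20) = (24*(20 + 25))*(-20) = (24*45)*(-20) = 1080*(-20) = -21600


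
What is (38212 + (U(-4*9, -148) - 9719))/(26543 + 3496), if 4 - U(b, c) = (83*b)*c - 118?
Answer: -413609/30039 ≈ -13.769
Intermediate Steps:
U(b, c) = 122 - 83*b*c (U(b, c) = 4 - ((83*b)*c - 118) = 4 - (83*b*c - 118) = 4 - (-118 + 83*b*c) = 4 + (118 - 83*b*c) = 122 - 83*b*c)
(38212 + (U(-4*9, -148) - 9719))/(26543 + 3496) = (38212 + ((122 - 83*(-4*9)*(-148)) - 9719))/(26543 + 3496) = (38212 + ((122 - 83*(-36)*(-148)) - 9719))/30039 = (38212 + ((122 - 442224) - 9719))*(1/30039) = (38212 + (-442102 - 9719))*(1/30039) = (38212 - 451821)*(1/30039) = -413609*1/30039 = -413609/30039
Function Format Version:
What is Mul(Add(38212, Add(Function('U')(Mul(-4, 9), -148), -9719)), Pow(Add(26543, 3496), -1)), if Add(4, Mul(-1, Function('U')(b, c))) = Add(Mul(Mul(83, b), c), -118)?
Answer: Rational(-413609, 30039) ≈ -13.769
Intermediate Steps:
Function('U')(b, c) = Add(122, Mul(-83, b, c)) (Function('U')(b, c) = Add(4, Mul(-1, Add(Mul(Mul(83, b), c), -118))) = Add(4, Mul(-1, Add(Mul(83, b, c), -118))) = Add(4, Mul(-1, Add(-118, Mul(83, b, c)))) = Add(4, Add(118, Mul(-83, b, c))) = Add(122, Mul(-83, b, c)))
Mul(Add(38212, Add(Function('U')(Mul(-4, 9), -148), -9719)), Pow(Add(26543, 3496), -1)) = Mul(Add(38212, Add(Add(122, Mul(-83, Mul(-4, 9), -148)), -9719)), Pow(Add(26543, 3496), -1)) = Mul(Add(38212, Add(Add(122, Mul(-83, -36, -148)), -9719)), Pow(30039, -1)) = Mul(Add(38212, Add(Add(122, -442224), -9719)), Rational(1, 30039)) = Mul(Add(38212, Add(-442102, -9719)), Rational(1, 30039)) = Mul(Add(38212, -451821), Rational(1, 30039)) = Mul(-413609, Rational(1, 30039)) = Rational(-413609, 30039)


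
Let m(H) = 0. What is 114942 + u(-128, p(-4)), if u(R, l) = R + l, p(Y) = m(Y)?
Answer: 114814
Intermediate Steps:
p(Y) = 0
114942 + u(-128, p(-4)) = 114942 + (-128 + 0) = 114942 - 128 = 114814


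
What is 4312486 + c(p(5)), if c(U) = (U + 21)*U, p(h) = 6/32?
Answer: 1103997433/256 ≈ 4.3125e+6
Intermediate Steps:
p(h) = 3/16 (p(h) = 6*(1/32) = 3/16)
c(U) = U*(21 + U) (c(U) = (21 + U)*U = U*(21 + U))
4312486 + c(p(5)) = 4312486 + 3*(21 + 3/16)/16 = 4312486 + (3/16)*(339/16) = 4312486 + 1017/256 = 1103997433/256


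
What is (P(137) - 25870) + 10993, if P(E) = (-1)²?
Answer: -14876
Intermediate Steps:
P(E) = 1
(P(137) - 25870) + 10993 = (1 - 25870) + 10993 = -25869 + 10993 = -14876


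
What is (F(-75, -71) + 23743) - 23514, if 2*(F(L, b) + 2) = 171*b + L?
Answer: -5881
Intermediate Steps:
F(L, b) = -2 + L/2 + 171*b/2 (F(L, b) = -2 + (171*b + L)/2 = -2 + (L + 171*b)/2 = -2 + (L/2 + 171*b/2) = -2 + L/2 + 171*b/2)
(F(-75, -71) + 23743) - 23514 = ((-2 + (½)*(-75) + (171/2)*(-71)) + 23743) - 23514 = ((-2 - 75/2 - 12141/2) + 23743) - 23514 = (-6110 + 23743) - 23514 = 17633 - 23514 = -5881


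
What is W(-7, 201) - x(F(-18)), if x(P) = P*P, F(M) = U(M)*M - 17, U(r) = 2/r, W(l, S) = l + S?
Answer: -31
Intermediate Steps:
W(l, S) = S + l
F(M) = -15 (F(M) = (2/M)*M - 17 = 2 - 17 = -15)
x(P) = P**2
W(-7, 201) - x(F(-18)) = (201 - 7) - 1*(-15)**2 = 194 - 1*225 = 194 - 225 = -31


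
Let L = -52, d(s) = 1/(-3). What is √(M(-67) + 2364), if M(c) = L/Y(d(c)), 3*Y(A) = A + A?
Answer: √2598 ≈ 50.971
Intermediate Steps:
d(s) = -⅓
Y(A) = 2*A/3 (Y(A) = (A + A)/3 = (2*A)/3 = 2*A/3)
M(c) = 234 (M(c) = -52/((⅔)*(-⅓)) = -52/(-2/9) = -52*(-9/2) = 234)
√(M(-67) + 2364) = √(234 + 2364) = √2598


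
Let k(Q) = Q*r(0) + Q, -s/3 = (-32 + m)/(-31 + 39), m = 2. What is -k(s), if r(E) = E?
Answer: -45/4 ≈ -11.250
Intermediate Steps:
s = 45/4 (s = -3*(-32 + 2)/(-31 + 39) = -(-90)/8 = -3*(-15/4) = 45/4 ≈ 11.250)
k(Q) = Q (k(Q) = Q*0 + Q = 0 + Q = Q)
-k(s) = -1*45/4 = -45/4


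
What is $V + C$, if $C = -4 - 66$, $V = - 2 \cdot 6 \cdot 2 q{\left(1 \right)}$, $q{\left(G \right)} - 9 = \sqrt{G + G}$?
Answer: $-286 - 24 \sqrt{2} \approx -319.94$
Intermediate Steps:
$q{\left(G \right)} = 9 + \sqrt{2} \sqrt{G}$ ($q{\left(G \right)} = 9 + \sqrt{G + G} = 9 + \sqrt{2 G} = 9 + \sqrt{2} \sqrt{G}$)
$V = -216 - 24 \sqrt{2}$ ($V = - 2 \cdot 6 \cdot 2 \left(9 + \sqrt{2} \sqrt{1}\right) = \left(-2\right) 12 \left(9 + \sqrt{2} \cdot 1\right) = - 24 \left(9 + \sqrt{2}\right) = -216 - 24 \sqrt{2} \approx -249.94$)
$C = -70$ ($C = -4 - 66 = -70$)
$V + C = \left(-216 - 24 \sqrt{2}\right) - 70 = -286 - 24 \sqrt{2}$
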